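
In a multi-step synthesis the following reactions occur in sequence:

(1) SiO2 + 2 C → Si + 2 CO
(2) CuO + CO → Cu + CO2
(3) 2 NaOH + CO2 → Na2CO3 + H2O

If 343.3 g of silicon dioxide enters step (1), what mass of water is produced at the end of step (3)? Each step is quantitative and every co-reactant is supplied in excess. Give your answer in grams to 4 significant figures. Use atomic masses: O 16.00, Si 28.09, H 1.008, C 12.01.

205.9 g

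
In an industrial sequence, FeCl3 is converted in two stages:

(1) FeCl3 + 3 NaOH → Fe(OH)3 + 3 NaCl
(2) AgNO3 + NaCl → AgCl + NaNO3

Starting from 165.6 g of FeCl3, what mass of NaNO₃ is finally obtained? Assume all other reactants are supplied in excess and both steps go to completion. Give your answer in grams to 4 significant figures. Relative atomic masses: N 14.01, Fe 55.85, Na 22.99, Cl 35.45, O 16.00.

M(FeCl3) = 55.85 + 3(35.45) = 162.20 g/mol.
M(NaNO3) = 22.99 + 14.01 + 3(16.00) = 85.00 g/mol.
n(FeCl3) = 165.60 / 162.20 = 1.0210 mol.
Step 1 gives a 1:3 ratio of FeCl3 to NaCl, so n(NaCl) = 3.0629 mol.
In step 2 the NaCl:NaNO3 ratio is 1:1, so n(NaNO3) = 3.0629 mol.
Mass of NaNO3 = 3.0629 × 85.00 = 260.35 g.

260.3 g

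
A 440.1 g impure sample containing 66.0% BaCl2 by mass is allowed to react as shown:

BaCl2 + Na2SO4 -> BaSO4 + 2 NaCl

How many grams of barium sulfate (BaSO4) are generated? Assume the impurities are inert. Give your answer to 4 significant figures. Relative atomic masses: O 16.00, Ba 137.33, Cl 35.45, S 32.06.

325.6 g

Mass of pure BaCl2 = 440.1 g × 0.660 = 290.47 g.
M(BaCl2) = 137.33 + 2(35.45) = 208.23 g/mol.
M(BaSO4) = 137.33 + 32.06 + 4(16.00) = 233.39 g/mol.
n(BaCl2) = 290.47 g / 208.23 g/mol = 1.3949 mol.
From the equation the BaCl2:BaSO4 mole ratio is 1:1, so n(BaSO4) = 1.3949 × 1/1 = 1.3949 mol.
Mass of BaSO4 = 1.3949 mol × 233.39 g/mol = 325.56 g.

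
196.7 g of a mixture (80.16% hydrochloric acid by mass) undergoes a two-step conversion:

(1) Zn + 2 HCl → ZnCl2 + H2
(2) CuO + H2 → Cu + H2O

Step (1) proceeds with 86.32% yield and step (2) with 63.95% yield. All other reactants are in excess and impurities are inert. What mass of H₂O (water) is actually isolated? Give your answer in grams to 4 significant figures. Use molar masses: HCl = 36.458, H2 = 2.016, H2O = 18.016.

Pure HCl = 196.7 × 0.8016 = 157.67 g.
n(HCl) = 157.67 / 36.458 = 4.3248 mol.
Step 1 (HCl:H2 = 2:1): theoretical n(H2) = 2.1624 mol; at 86.32% yield, n(H2) = 1.8666 mol.
Step 2 (H2:H2O = 1:1): theoretical n(H2O) = 1.8666 mol, so theoretical mass = 1.8666 × 18.016 = 33.629 g.
At 63.95% yield, actual mass of H2O = 33.629 × 0.6395 = 21.506 g.

21.51 g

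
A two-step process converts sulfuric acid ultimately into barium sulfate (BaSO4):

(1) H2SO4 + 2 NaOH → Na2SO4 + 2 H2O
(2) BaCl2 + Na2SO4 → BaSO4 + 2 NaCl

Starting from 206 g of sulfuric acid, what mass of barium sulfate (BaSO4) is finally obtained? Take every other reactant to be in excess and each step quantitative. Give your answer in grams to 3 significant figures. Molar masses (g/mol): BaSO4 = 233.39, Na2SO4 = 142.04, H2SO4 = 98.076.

490 g

n(H2SO4) = 206.0 / 98.076 = 2.100 mol.
Step 1 gives a 1:1 ratio of H2SO4 to Na2SO4, so n(Na2SO4) = 2.100 mol.
In step 2 the Na2SO4:BaSO4 ratio is 1:1, so n(BaSO4) = 2.100 mol.
Mass of BaSO4 = 2.100 × 233.39 = 490.2 g.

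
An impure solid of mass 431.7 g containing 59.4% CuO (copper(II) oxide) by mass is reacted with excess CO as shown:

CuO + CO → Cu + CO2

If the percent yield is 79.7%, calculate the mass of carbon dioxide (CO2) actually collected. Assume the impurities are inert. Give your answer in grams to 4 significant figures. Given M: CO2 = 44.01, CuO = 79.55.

113.1 g

Pure CuO available = 431.7 g × 0.594 = 256.43 g.
n(CuO) = 256.43 g / 79.55 g/mol = 3.2235 mol.
From the equation the CuO:CO2 mole ratio is 1:1, so n(CO2) = 3.2235 × 1/1 = 3.2235 mol.
Mass of CO2 = 3.2235 mol × 44.01 g/mol = 141.87 g.
Actual mass collected = 141.87 g × 0.797 = 113.07 g.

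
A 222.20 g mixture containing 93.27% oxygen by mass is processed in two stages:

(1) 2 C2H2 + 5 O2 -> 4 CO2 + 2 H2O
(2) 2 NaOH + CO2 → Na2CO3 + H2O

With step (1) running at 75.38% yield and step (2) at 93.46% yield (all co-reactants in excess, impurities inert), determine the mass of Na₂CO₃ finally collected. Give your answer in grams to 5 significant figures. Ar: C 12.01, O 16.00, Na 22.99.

386.88 g

Pure O2 = 222.20 × 0.9327 = 207.246 g.
M(O2) = 2(16.00) = 32.00 g/mol.
M(Na2CO3) = 2(22.99) + 12.01 + 3(16.00) = 105.99 g/mol.
n(O2) = 207.246 / 32.00 = 6.47644 mol.
Step 1 (O2:CO2 = 5:4): theoretical n(CO2) = 5.18115 mol; at 75.38% yield, n(CO2) = 3.90555 mol.
Step 2 (CO2:Na2CO3 = 1:1): theoretical n(Na2CO3) = 3.90555 mol, so theoretical mass = 3.90555 × 105.99 = 413.949 g.
At 93.46% yield, actual mass of Na2CO3 = 413.949 × 0.9346 = 386.877 g.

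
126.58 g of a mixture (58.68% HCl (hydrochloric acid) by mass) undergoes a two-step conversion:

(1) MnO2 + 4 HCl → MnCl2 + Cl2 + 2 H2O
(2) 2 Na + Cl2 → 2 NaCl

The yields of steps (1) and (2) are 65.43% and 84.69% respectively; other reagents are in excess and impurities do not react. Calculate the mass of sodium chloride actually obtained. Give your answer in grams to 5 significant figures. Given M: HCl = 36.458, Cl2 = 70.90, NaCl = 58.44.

Pure HCl = 126.58 × 0.5868 = 74.2771 g.
n(HCl) = 74.2771 / 36.458 = 2.03733 mol.
Step 1 (HCl:Cl2 = 4:1): theoretical n(Cl2) = 0.509334 mol; at 65.43% yield, n(Cl2) = 0.333257 mol.
Step 2 (Cl2:NaCl = 1:2): theoretical n(NaCl) = 0.666514 mol, so theoretical mass = 0.666514 × 58.44 = 38.9511 g.
At 84.69% yield, actual mass of NaCl = 38.9511 × 0.8469 = 32.9877 g.

32.988 g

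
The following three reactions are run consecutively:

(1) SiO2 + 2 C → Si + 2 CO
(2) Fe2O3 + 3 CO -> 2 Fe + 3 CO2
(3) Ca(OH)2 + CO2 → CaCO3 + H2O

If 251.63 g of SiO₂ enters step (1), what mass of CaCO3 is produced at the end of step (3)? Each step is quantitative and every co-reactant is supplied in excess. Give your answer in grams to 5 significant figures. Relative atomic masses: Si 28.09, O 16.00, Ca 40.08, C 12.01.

838.26 g

M(SiO2) = 28.09 + 2(16.00) = 60.09 g/mol.
M(CaCO3) = 40.08 + 12.01 + 3(16.00) = 100.09 g/mol.
n(SiO2) = 251.63 / 60.09 = 4.18755 mol.
Reaction (1): SiO2→CO ratio 1:2 ⇒ n(CO) = 8.37510 mol.
Reaction (2): CO→CO2 ratio 3:3 ⇒ n(CO2) = 8.37510 mol.
Reaction (3): CO2→CaCO3 ratio 1:1 ⇒ n(CaCO3) = 8.37510 mol.
Mass of CaCO3 = 8.37510 × 100.09 = 838.264 g.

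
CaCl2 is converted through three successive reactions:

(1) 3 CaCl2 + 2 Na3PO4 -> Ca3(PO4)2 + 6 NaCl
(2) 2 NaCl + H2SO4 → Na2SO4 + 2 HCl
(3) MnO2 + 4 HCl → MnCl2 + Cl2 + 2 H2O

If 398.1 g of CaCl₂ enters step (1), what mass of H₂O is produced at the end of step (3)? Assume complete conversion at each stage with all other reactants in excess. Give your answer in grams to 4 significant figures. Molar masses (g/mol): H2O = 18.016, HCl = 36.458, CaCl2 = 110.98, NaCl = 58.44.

64.63 g

n(CaCl2) = 398.1 / 110.98 = 3.5871 mol.
Reaction (1): CaCl2→NaCl ratio 3:6 ⇒ n(NaCl) = 7.1743 mol.
Reaction (2): NaCl→HCl ratio 2:2 ⇒ n(HCl) = 7.1743 mol.
Reaction (3): HCl→H2O ratio 4:2 ⇒ n(H2O) = 3.5871 mol.
Mass of H2O = 3.5871 × 18.016 = 64.626 g.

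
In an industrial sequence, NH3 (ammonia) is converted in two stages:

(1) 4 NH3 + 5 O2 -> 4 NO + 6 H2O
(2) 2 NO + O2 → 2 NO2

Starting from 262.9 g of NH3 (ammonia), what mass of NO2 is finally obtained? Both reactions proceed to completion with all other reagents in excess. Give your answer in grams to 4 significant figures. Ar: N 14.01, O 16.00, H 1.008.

710.1 g

M(NH3) = 14.01 + 3(1.008) = 17.034 g/mol.
M(NO2) = 14.01 + 2(16.00) = 46.01 g/mol.
n(NH3) = 262.90 / 17.034 = 15.434 mol.
Step 1 gives a 4:4 ratio of NH3 to NO, so n(NO) = 15.434 mol.
In step 2 the NO:NO2 ratio is 2:2, so n(NO2) = 15.434 mol.
Mass of NO2 = 15.434 × 46.01 = 710.11 g.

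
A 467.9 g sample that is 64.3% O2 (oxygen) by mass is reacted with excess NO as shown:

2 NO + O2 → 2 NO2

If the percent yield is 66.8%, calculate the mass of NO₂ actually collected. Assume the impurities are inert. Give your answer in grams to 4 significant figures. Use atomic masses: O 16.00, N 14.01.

577.9 g

Pure O2 available = 467.9 g × 0.643 = 300.86 g.
M(O2) = 2(16.00) = 32.00 g/mol.
M(NO2) = 14.01 + 2(16.00) = 46.01 g/mol.
n(O2) = 300.86 g / 32.00 g/mol = 9.4019 mol.
From the equation the O2:NO2 mole ratio is 1:2, so n(NO2) = 9.4019 × 2/1 = 18.804 mol.
Mass of NO2 = 18.804 mol × 46.01 g/mol = 865.16 g.
Actual mass collected = 865.16 g × 0.668 = 577.93 g.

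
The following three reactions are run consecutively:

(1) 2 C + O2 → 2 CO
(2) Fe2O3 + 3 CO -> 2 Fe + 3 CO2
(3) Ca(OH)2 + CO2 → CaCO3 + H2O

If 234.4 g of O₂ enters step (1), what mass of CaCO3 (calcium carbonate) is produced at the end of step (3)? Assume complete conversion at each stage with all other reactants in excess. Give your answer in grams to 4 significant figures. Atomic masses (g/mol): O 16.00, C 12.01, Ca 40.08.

M(O2) = 2(16.00) = 32.00 g/mol.
M(CaCO3) = 40.08 + 12.01 + 3(16.00) = 100.09 g/mol.
n(O2) = 234.4 / 32.00 = 7.3250 mol.
Reaction (1): O2→CO ratio 1:2 ⇒ n(CO) = 14.650 mol.
Reaction (2): CO→CO2 ratio 3:3 ⇒ n(CO2) = 14.650 mol.
Reaction (3): CO2→CaCO3 ratio 1:1 ⇒ n(CaCO3) = 14.650 mol.
Mass of CaCO3 = 14.650 × 100.09 = 1466.3 g.

1466 g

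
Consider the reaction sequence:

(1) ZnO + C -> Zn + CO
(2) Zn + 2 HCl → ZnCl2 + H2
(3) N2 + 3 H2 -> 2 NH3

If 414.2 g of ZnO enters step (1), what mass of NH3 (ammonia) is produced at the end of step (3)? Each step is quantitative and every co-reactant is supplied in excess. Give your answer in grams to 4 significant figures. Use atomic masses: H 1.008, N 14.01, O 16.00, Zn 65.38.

M(ZnO) = 65.38 + 16.00 = 81.38 g/mol.
M(NH3) = 14.01 + 3(1.008) = 17.034 g/mol.
n(ZnO) = 414.2 / 81.38 = 5.0897 mol.
Reaction (1): ZnO→Zn ratio 1:1 ⇒ n(Zn) = 5.0897 mol.
Reaction (2): Zn→H2 ratio 1:1 ⇒ n(H2) = 5.0897 mol.
Reaction (3): H2→NH3 ratio 3:2 ⇒ n(NH3) = 3.3931 mol.
Mass of NH3 = 3.3931 × 17.034 = 57.799 g.

57.80 g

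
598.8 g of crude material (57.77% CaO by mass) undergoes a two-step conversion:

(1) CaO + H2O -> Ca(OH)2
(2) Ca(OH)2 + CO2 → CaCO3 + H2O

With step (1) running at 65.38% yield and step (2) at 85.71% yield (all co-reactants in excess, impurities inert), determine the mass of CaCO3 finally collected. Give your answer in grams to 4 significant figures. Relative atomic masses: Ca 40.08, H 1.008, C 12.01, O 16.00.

Pure CaO = 598.8 × 0.5777 = 345.93 g.
M(CaO) = 40.08 + 16.00 = 56.08 g/mol.
M(CaCO3) = 40.08 + 12.01 + 3(16.00) = 100.09 g/mol.
n(CaO) = 345.93 / 56.08 = 6.1685 mol.
Step 1 (CaO:Ca(OH)2 = 1:1): theoretical n(Ca(OH)2) = 6.1685 mol; at 65.38% yield, n(Ca(OH)2) = 4.0329 mol.
Step 2 (Ca(OH)2:CaCO3 = 1:1): theoretical n(CaCO3) = 4.0329 mol, so theoretical mass = 4.0329 × 100.09 = 403.66 g.
At 85.71% yield, actual mass of CaCO3 = 403.66 × 0.8571 = 345.97 g.

346.0 g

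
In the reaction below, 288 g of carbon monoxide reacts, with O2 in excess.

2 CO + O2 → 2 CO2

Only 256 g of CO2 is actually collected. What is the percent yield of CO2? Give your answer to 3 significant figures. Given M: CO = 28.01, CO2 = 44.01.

56.6 %

n(CO) = 288.0 g / 28.01 g/mol = 10.28 mol.
From the equation the CO:CO2 mole ratio is 2:2, so n(CO2) = 10.28 × 2/2 = 10.28 mol.
Mass of CO2 = 10.28 mol × 44.01 g/mol = 452.5 g.
This is the theoretical yield. Percent yield = 256 g / 452.5 g × 100% = 56.57%.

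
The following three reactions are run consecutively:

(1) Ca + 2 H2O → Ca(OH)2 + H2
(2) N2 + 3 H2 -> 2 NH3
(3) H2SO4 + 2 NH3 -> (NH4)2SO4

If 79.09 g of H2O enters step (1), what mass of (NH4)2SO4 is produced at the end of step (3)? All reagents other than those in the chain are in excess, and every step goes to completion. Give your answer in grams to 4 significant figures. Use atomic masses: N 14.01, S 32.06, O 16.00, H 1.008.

96.69 g

M(H2O) = 2(1.008) + 16.00 = 18.016 g/mol.
M((NH4)2SO4) = 2(14.01) + 8(1.008) + 32.06 + 4(16.00) = 132.144 g/mol.
n(H2O) = 79.09 / 18.016 = 4.3900 mol.
Reaction (1): H2O→H2 ratio 2:1 ⇒ n(H2) = 2.1950 mol.
Reaction (2): H2→NH3 ratio 3:2 ⇒ n(NH3) = 1.4633 mol.
Reaction (3): NH3→(NH4)2SO4 ratio 2:1 ⇒ n((NH4)2SO4) = 0.73166 mol.
Mass of (NH4)2SO4 = 0.73166 × 132.144 = 96.685 g.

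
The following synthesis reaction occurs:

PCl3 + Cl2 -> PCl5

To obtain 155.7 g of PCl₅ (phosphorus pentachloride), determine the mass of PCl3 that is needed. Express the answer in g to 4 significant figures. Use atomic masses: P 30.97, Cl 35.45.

M(PCl5) = 30.97 + 5(35.45) = 208.22 g/mol.
M(PCl3) = 30.97 + 3(35.45) = 137.32 g/mol.
n(PCl5) = 155.70 g / 208.22 g/mol = 0.74777 mol.
From the equation the PCl5:PCl3 mole ratio is 1:1, so n(PCl3) = 0.74777 × 1/1 = 0.74777 mol.
Mass of PCl3 = 0.74777 mol × 137.32 g/mol = 102.68 g.

102.7 g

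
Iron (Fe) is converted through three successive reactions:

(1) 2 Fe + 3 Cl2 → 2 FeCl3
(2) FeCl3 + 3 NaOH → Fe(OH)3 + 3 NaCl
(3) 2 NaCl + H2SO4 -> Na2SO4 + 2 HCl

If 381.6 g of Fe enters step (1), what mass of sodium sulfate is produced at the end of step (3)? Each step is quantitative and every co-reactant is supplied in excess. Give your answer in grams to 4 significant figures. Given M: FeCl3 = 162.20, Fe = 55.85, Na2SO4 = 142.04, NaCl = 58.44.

1456 g

n(Fe) = 381.6 / 55.85 = 6.8326 mol.
Reaction (1): Fe→FeCl3 ratio 2:2 ⇒ n(FeCl3) = 6.8326 mol.
Reaction (2): FeCl3→NaCl ratio 1:3 ⇒ n(NaCl) = 20.498 mol.
Reaction (3): NaCl→Na2SO4 ratio 2:1 ⇒ n(Na2SO4) = 10.249 mol.
Mass of Na2SO4 = 10.249 × 142.04 = 1455.8 g.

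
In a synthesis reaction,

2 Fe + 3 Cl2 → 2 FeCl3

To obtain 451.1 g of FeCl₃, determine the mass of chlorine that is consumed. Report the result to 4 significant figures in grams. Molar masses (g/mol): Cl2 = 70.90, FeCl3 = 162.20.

295.8 g

n(FeCl3) = 451.10 g / 162.20 g/mol = 2.7811 mol.
From the equation the FeCl3:Cl2 mole ratio is 2:3, so n(Cl2) = 2.7811 × 3/2 = 4.1717 mol.
Mass of Cl2 = 4.1717 mol × 70.90 g/mol = 295.77 g.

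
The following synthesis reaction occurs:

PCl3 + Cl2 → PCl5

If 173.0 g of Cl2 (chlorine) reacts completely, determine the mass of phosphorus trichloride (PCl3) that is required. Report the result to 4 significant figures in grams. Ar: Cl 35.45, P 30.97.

M(Cl2) = 2(35.45) = 70.90 g/mol.
M(PCl3) = 30.97 + 3(35.45) = 137.32 g/mol.
n(Cl2) = 173.00 g / 70.90 g/mol = 2.4401 mol.
From the equation the Cl2:PCl3 mole ratio is 1:1, so n(PCl3) = 2.4401 × 1/1 = 2.4401 mol.
Mass of PCl3 = 2.4401 mol × 137.32 g/mol = 335.07 g.

335.1 g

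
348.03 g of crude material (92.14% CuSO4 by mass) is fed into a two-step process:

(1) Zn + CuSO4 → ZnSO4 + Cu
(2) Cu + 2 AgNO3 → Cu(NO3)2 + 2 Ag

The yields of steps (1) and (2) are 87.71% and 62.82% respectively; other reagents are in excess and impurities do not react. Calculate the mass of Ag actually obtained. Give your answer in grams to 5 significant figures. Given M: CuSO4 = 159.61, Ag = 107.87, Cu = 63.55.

Pure CuSO4 = 348.03 × 0.9214 = 320.675 g.
n(CuSO4) = 320.675 / 159.61 = 2.00911 mol.
Step 1 (CuSO4:Cu = 1:1): theoretical n(Cu) = 2.00911 mol; at 87.71% yield, n(Cu) = 1.76219 mol.
Step 2 (Cu:Ag = 1:2): theoretical n(Ag) = 3.52439 mol, so theoretical mass = 3.52439 × 107.87 = 380.176 g.
At 62.82% yield, actual mass of Ag = 380.176 × 0.6282 = 238.826 g.

238.83 g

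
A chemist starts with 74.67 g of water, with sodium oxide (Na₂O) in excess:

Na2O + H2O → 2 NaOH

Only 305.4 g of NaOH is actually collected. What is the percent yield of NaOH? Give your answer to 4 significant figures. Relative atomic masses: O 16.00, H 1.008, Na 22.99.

92.11 %

M(H2O) = 2(1.008) + 16.00 = 18.016 g/mol.
M(NaOH) = 22.99 + 16.00 + 1.008 = 39.998 g/mol.
n(H2O) = 74.670 g / 18.016 g/mol = 4.1446 mol.
From the equation the H2O:NaOH mole ratio is 1:2, so n(NaOH) = 4.1446 × 2/1 = 8.2893 mol.
Mass of NaOH = 8.2893 mol × 39.998 g/mol = 331.56 g.
This is the theoretical yield. Percent yield = 305.4 g / 331.56 g × 100% = 92.111%.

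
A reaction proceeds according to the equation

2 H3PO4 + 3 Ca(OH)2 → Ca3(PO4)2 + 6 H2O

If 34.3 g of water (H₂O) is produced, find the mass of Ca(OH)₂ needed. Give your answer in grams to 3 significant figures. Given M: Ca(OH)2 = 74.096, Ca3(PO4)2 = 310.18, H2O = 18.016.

70.5 g

n(H2O) = 34.30 g / 18.016 g/mol = 1.904 mol.
From the equation the H2O:Ca(OH)2 mole ratio is 6:3, so n(Ca(OH)2) = 1.904 × 3/6 = 0.9519 mol.
Mass of Ca(OH)2 = 0.9519 mol × 74.096 g/mol = 70.53 g.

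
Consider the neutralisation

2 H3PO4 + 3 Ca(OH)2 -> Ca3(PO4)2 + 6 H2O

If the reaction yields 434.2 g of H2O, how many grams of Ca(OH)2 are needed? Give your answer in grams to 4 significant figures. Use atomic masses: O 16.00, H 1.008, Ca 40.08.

892.9 g

M(H2O) = 2(1.008) + 16.00 = 18.016 g/mol.
M(Ca(OH)2) = 40.08 + 2(16.00) + 2(1.008) = 74.096 g/mol.
n(H2O) = 434.20 g / 18.016 g/mol = 24.101 mol.
From the equation the H2O:Ca(OH)2 mole ratio is 6:3, so n(Ca(OH)2) = 24.101 × 3/6 = 12.050 mol.
Mass of Ca(OH)2 = 12.050 mol × 74.096 g/mol = 892.89 g.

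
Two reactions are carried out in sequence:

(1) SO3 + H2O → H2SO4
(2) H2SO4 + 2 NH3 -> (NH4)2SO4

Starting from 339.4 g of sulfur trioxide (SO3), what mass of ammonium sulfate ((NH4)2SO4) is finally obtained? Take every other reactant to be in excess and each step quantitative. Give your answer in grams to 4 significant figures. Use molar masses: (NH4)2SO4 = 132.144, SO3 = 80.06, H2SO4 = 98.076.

560.2 g

n(SO3) = 339.40 / 80.06 = 4.2393 mol.
Step 1 gives a 1:1 ratio of SO3 to H2SO4, so n(H2SO4) = 4.2393 mol.
In step 2 the H2SO4:(NH4)2SO4 ratio is 1:1, so n((NH4)2SO4) = 4.2393 mol.
Mass of (NH4)2SO4 = 4.2393 × 132.144 = 560.20 g.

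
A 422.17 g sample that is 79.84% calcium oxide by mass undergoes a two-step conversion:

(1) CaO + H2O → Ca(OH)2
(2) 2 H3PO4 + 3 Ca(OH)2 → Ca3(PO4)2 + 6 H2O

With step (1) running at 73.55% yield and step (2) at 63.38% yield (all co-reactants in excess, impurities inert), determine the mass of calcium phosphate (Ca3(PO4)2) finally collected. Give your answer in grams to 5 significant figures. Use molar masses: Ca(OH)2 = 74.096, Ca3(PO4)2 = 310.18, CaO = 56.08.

Pure CaO = 422.17 × 0.7984 = 337.061 g.
n(CaO) = 337.061 / 56.08 = 6.01035 mol.
Step 1 (CaO:Ca(OH)2 = 1:1): theoretical n(Ca(OH)2) = 6.01035 mol; at 73.55% yield, n(Ca(OH)2) = 4.42061 mol.
Step 2 (Ca(OH)2:Ca3(PO4)2 = 3:1): theoretical n(Ca3(PO4)2) = 1.47354 mol, so theoretical mass = 1.47354 × 310.18 = 457.062 g.
At 63.38% yield, actual mass of Ca3(PO4)2 = 457.062 × 0.6338 = 289.686 g.

289.69 g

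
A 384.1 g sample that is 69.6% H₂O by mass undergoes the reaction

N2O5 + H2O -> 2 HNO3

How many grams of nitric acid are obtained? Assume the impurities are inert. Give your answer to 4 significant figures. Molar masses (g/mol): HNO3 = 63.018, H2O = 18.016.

Mass of pure H2O = 384.1 g × 0.696 = 267.33 g.
n(H2O) = 267.33 g / 18.016 g/mol = 14.839 mol.
From the equation the H2O:HNO3 mole ratio is 1:2, so n(HNO3) = 14.839 × 2/1 = 29.677 mol.
Mass of HNO3 = 29.677 mol × 63.018 g/mol = 1870.2 g.

1870 g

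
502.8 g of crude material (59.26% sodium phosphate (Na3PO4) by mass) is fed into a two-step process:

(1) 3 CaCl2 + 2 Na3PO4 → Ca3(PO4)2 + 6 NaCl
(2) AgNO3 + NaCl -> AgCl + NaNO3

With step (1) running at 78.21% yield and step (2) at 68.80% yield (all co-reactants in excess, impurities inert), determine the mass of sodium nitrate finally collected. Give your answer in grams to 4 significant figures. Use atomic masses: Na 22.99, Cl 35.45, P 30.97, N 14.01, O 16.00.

Pure Na3PO4 = 502.8 × 0.5926 = 297.96 g.
M(Na3PO4) = 3(22.99) + 30.97 + 4(16.00) = 163.94 g/mol.
M(NaNO3) = 22.99 + 14.01 + 3(16.00) = 85.00 g/mol.
n(Na3PO4) = 297.96 / 163.94 = 1.8175 mol.
Step 1 (Na3PO4:NaCl = 2:6): theoretical n(NaCl) = 5.4525 mol; at 78.21% yield, n(NaCl) = 4.2644 mol.
Step 2 (NaCl:NaNO3 = 1:1): theoretical n(NaNO3) = 4.2644 mol, so theoretical mass = 4.2644 × 85.00 = 362.47 g.
At 68.80% yield, actual mass of NaNO3 = 362.47 × 0.6880 = 249.38 g.

249.4 g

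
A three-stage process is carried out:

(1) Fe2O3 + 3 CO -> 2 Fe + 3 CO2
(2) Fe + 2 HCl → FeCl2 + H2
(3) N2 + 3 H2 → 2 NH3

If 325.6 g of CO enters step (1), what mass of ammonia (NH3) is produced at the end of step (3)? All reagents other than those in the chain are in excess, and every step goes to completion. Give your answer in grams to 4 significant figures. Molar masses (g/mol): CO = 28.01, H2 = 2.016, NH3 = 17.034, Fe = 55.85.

88.00 g

n(CO) = 325.6 / 28.01 = 11.624 mol.
Reaction (1): CO→Fe ratio 3:2 ⇒ n(Fe) = 7.7496 mol.
Reaction (2): Fe→H2 ratio 1:1 ⇒ n(H2) = 7.7496 mol.
Reaction (3): H2→NH3 ratio 3:2 ⇒ n(NH3) = 5.1664 mol.
Mass of NH3 = 5.1664 × 17.034 = 88.005 g.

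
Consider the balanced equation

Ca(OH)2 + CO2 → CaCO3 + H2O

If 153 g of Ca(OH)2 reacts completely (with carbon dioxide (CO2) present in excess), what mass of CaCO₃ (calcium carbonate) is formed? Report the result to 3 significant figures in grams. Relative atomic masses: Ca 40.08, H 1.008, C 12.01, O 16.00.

207 g

M(Ca(OH)2) = 40.08 + 2(16.00) + 2(1.008) = 74.096 g/mol.
M(CaCO3) = 40.08 + 12.01 + 3(16.00) = 100.09 g/mol.
n(Ca(OH)2) = 153.0 g / 74.096 g/mol = 2.065 mol.
From the equation the Ca(OH)2:CaCO3 mole ratio is 1:1, so n(CaCO3) = 2.065 × 1/1 = 2.065 mol.
Mass of CaCO3 = 2.065 mol × 100.09 g/mol = 206.7 g.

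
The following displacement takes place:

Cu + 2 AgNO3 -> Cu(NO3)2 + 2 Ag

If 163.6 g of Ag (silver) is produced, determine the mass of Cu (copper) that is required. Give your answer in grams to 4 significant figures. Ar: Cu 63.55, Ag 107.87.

48.19 g

M(Ag) = 107.87 g/mol.
M(Cu) = 63.55 g/mol.
n(Ag) = 163.60 g / 107.87 g/mol = 1.5166 mol.
From the equation the Ag:Cu mole ratio is 2:1, so n(Cu) = 1.5166 × 1/2 = 0.75832 mol.
Mass of Cu = 0.75832 mol × 63.55 g/mol = 48.191 g.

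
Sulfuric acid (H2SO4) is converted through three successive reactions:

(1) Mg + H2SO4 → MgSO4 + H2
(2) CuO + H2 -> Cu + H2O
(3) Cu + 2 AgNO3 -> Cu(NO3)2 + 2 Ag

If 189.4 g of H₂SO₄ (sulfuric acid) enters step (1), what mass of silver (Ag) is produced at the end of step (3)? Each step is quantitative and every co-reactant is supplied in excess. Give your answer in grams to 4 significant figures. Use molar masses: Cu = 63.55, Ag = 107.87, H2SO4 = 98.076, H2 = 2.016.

416.6 g

n(H2SO4) = 189.4 / 98.076 = 1.9312 mol.
Reaction (1): H2SO4→H2 ratio 1:1 ⇒ n(H2) = 1.9312 mol.
Reaction (2): H2→Cu ratio 1:1 ⇒ n(Cu) = 1.9312 mol.
Reaction (3): Cu→Ag ratio 1:2 ⇒ n(Ag) = 3.8623 mol.
Mass of Ag = 3.8623 × 107.87 = 416.63 g.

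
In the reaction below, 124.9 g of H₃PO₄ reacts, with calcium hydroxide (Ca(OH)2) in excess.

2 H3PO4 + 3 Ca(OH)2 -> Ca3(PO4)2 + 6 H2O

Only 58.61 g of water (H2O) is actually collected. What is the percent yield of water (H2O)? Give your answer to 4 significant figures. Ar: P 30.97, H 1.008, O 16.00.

M(H3PO4) = 3(1.008) + 30.97 + 4(16.00) = 97.994 g/mol.
M(H2O) = 2(1.008) + 16.00 = 18.016 g/mol.
n(H3PO4) = 124.90 g / 97.994 g/mol = 1.2746 mol.
From the equation the H3PO4:H2O mole ratio is 2:6, so n(H2O) = 1.2746 × 6/2 = 3.8237 mol.
Mass of H2O = 3.8237 mol × 18.016 g/mol = 68.888 g.
This is the theoretical yield. Percent yield = 58.61 g / 68.888 g × 100% = 85.080%.

85.08 %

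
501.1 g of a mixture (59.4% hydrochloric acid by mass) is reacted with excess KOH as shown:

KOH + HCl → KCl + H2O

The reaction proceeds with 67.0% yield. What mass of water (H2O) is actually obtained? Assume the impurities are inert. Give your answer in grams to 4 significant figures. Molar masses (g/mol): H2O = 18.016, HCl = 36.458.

Pure HCl available = 501.1 g × 0.594 = 297.65 g.
n(HCl) = 297.65 g / 36.458 g/mol = 8.1643 mol.
From the equation the HCl:H2O mole ratio is 1:1, so n(H2O) = 8.1643 × 1/1 = 8.1643 mol.
Mass of H2O = 8.1643 mol × 18.016 g/mol = 147.09 g.
Actual mass collected = 147.09 g × 0.670 = 98.549 g.

98.55 g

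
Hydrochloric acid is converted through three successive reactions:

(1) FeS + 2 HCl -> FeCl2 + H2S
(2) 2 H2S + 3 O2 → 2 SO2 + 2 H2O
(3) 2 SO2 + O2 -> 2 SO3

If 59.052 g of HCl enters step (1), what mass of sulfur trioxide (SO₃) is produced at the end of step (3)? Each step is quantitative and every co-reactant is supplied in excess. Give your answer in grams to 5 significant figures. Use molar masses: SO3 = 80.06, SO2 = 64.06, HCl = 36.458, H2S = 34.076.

n(HCl) = 59.052 / 36.458 = 1.61973 mol.
Reaction (1): HCl→H2S ratio 2:1 ⇒ n(H2S) = 0.809863 mol.
Reaction (2): H2S→SO2 ratio 2:2 ⇒ n(SO2) = 0.809863 mol.
Reaction (3): SO2→SO3 ratio 2:2 ⇒ n(SO3) = 0.809863 mol.
Mass of SO3 = 0.809863 × 80.06 = 64.8377 g.

64.838 g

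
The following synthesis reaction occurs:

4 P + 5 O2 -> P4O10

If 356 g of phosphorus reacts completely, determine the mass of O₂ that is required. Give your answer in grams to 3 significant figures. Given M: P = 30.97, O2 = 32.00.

n(P) = 356.0 g / 30.97 g/mol = 11.49 mol.
From the equation the P:O2 mole ratio is 4:5, so n(O2) = 11.49 × 5/4 = 14.37 mol.
Mass of O2 = 14.37 mol × 32.00 g/mol = 459.8 g.

460 g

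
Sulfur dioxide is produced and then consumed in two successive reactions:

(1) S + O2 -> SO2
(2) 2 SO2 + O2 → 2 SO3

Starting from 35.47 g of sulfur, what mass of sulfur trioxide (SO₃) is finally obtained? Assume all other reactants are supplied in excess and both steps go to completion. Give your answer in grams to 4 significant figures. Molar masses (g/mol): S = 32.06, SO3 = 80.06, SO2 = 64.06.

88.58 g

n(S) = 35.470 / 32.06 = 1.1064 mol.
Step 1 gives a 1:1 ratio of S to SO2, so n(SO2) = 1.1064 mol.
In step 2 the SO2:SO3 ratio is 2:2, so n(SO3) = 1.1064 mol.
Mass of SO3 = 1.1064 × 80.06 = 88.575 g.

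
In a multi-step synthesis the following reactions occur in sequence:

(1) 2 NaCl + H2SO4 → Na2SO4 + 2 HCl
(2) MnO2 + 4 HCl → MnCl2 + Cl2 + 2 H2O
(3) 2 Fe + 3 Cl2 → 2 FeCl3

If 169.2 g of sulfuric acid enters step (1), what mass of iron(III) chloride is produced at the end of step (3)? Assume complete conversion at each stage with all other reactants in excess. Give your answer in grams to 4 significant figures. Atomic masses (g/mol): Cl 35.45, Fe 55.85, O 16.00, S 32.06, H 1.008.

93.28 g

M(H2SO4) = 2(1.008) + 32.06 + 4(16.00) = 98.076 g/mol.
M(FeCl3) = 55.85 + 3(35.45) = 162.20 g/mol.
n(H2SO4) = 169.2 / 98.076 = 1.7252 mol.
Reaction (1): H2SO4→HCl ratio 1:2 ⇒ n(HCl) = 3.4504 mol.
Reaction (2): HCl→Cl2 ratio 4:1 ⇒ n(Cl2) = 0.86260 mol.
Reaction (3): Cl2→FeCl3 ratio 3:2 ⇒ n(FeCl3) = 0.57506 mol.
Mass of FeCl3 = 0.57506 × 162.20 = 93.275 g.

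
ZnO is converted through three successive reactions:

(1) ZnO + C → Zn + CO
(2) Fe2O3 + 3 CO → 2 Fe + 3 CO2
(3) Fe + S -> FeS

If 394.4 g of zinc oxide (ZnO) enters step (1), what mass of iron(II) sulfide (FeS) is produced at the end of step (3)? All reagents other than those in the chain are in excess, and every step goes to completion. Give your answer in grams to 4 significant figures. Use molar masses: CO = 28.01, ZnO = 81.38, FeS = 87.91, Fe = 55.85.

n(ZnO) = 394.4 / 81.38 = 4.8464 mol.
Reaction (1): ZnO→CO ratio 1:1 ⇒ n(CO) = 4.8464 mol.
Reaction (2): CO→Fe ratio 3:2 ⇒ n(Fe) = 3.2309 mol.
Reaction (3): Fe→FeS ratio 1:1 ⇒ n(FeS) = 3.2309 mol.
Mass of FeS = 3.2309 × 87.91 = 284.03 g.

284.0 g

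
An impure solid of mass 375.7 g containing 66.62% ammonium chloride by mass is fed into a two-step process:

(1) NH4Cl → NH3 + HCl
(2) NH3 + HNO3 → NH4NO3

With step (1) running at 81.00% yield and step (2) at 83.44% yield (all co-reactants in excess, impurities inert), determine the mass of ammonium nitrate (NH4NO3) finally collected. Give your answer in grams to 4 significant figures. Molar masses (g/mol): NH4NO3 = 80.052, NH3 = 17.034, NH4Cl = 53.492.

Pure NH4Cl = 375.7 × 0.6662 = 250.29 g.
n(NH4Cl) = 250.29 / 53.492 = 4.6790 mol.
Step 1 (NH4Cl:NH3 = 1:1): theoretical n(NH3) = 4.6790 mol; at 81.00% yield, n(NH3) = 3.7900 mol.
Step 2 (NH3:NH4NO3 = 1:1): theoretical n(NH4NO3) = 3.7900 mol, so theoretical mass = 3.7900 × 80.052 = 303.40 g.
At 83.44% yield, actual mass of NH4NO3 = 303.40 × 0.8344 = 253.16 g.

253.2 g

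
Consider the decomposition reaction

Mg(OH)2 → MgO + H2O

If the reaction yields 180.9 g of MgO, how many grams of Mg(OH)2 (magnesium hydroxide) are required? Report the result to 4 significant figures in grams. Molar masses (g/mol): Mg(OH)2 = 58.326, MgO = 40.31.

n(MgO) = 180.90 g / 40.31 g/mol = 4.4877 mol.
From the equation the MgO:Mg(OH)2 mole ratio is 1:1, so n(Mg(OH)2) = 4.4877 × 1/1 = 4.4877 mol.
Mass of Mg(OH)2 = 4.4877 mol × 58.326 g/mol = 261.75 g.

261.8 g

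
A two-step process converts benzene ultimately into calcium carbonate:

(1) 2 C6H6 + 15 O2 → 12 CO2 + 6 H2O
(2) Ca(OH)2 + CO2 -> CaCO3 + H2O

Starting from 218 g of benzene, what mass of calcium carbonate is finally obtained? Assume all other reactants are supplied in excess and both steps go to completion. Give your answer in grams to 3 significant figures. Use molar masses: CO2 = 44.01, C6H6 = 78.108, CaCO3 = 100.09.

1680 g

n(C6H6) = 218.0 / 78.108 = 2.791 mol.
Step 1 gives a 2:12 ratio of C6H6 to CO2, so n(CO2) = 16.75 mol.
In step 2 the CO2:CaCO3 ratio is 1:1, so n(CaCO3) = 16.75 mol.
Mass of CaCO3 = 16.75 × 100.09 = 1676 g.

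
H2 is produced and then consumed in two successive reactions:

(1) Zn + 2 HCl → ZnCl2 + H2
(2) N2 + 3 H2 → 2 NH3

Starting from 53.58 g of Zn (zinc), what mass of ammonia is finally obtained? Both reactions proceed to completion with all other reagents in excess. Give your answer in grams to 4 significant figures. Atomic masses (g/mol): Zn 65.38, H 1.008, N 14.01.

M(Zn) = 65.38 g/mol.
M(NH3) = 14.01 + 3(1.008) = 17.034 g/mol.
n(Zn) = 53.580 / 65.38 = 0.81952 mol.
Step 1 gives a 1:1 ratio of Zn to H2, so n(H2) = 0.81952 mol.
In step 2 the H2:NH3 ratio is 3:2, so n(NH3) = 0.54634 mol.
Mass of NH3 = 0.54634 × 17.034 = 9.3064 g.

9.306 g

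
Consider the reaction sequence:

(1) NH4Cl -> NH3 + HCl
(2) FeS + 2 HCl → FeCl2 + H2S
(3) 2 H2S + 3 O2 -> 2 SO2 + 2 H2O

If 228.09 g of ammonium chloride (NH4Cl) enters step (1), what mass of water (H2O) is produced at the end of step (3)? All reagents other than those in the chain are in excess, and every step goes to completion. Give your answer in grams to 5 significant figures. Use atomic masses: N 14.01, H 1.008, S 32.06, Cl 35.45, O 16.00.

38.410 g

M(NH4Cl) = 14.01 + 4(1.008) + 35.45 = 53.492 g/mol.
M(H2O) = 2(1.008) + 16.00 = 18.016 g/mol.
n(NH4Cl) = 228.09 / 53.492 = 4.26400 mol.
Reaction (1): NH4Cl→HCl ratio 1:1 ⇒ n(HCl) = 4.26400 mol.
Reaction (2): HCl→H2S ratio 2:1 ⇒ n(H2S) = 2.13200 mol.
Reaction (3): H2S→H2O ratio 2:2 ⇒ n(H2O) = 2.13200 mol.
Mass of H2O = 2.13200 × 18.016 = 38.4101 g.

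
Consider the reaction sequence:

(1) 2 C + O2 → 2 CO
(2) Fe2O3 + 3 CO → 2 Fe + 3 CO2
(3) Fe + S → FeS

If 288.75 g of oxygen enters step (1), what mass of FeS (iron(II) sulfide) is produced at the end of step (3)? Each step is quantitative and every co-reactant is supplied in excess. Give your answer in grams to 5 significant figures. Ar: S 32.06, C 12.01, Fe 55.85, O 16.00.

1057.7 g

M(O2) = 2(16.00) = 32.00 g/mol.
M(FeS) = 55.85 + 32.06 = 87.91 g/mol.
n(O2) = 288.75 / 32.00 = 9.02344 mol.
Reaction (1): O2→CO ratio 1:2 ⇒ n(CO) = 18.0469 mol.
Reaction (2): CO→Fe ratio 3:2 ⇒ n(Fe) = 12.0312 mol.
Reaction (3): Fe→FeS ratio 1:1 ⇒ n(FeS) = 12.0312 mol.
Mass of FeS = 12.0312 × 87.91 = 1057.67 g.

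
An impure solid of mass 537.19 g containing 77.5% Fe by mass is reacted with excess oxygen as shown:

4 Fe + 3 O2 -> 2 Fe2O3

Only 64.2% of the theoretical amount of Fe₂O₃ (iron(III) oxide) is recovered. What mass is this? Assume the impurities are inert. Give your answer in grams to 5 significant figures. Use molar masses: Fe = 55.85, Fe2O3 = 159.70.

382.13 g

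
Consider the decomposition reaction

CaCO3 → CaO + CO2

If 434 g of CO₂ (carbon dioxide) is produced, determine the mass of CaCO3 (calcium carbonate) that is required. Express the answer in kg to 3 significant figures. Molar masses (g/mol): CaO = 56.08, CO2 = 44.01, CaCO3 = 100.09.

n(CO2) = 434.0 g / 44.01 g/mol = 9.861 mol.
From the equation the CO2:CaCO3 mole ratio is 1:1, so n(CaCO3) = 9.861 × 1/1 = 9.861 mol.
Mass of CaCO3 = 9.861 mol × 100.09 g/mol = 987.0 g.
Converting to kg: 987.0 g = 0.987 kg.

0.987 kg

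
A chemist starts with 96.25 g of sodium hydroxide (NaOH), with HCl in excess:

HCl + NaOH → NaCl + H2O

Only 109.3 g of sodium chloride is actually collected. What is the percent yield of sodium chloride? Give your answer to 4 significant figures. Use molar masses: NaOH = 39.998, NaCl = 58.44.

n(NaOH) = 96.250 g / 39.998 g/mol = 2.4064 mol.
From the equation the NaOH:NaCl mole ratio is 1:1, so n(NaCl) = 2.4064 × 1/1 = 2.4064 mol.
Mass of NaCl = 2.4064 mol × 58.44 g/mol = 140.63 g.
This is the theoretical yield. Percent yield = 109.3 g / 140.63 g × 100% = 77.723%.

77.72 %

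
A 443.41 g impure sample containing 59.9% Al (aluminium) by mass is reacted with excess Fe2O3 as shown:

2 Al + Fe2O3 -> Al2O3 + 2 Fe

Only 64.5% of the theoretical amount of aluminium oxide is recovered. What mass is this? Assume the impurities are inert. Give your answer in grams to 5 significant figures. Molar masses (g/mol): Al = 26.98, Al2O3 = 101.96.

323.71 g

Pure Al available = 443.41 g × 0.599 = 265.603 g.
n(Al) = 265.603 g / 26.98 g/mol = 9.84443 mol.
From the equation the Al:Al2O3 mole ratio is 2:1, so n(Al2O3) = 9.84443 × 1/2 = 4.92221 mol.
Mass of Al2O3 = 4.92221 mol × 101.96 g/mol = 501.869 g.
Actual mass collected = 501.869 g × 0.645 = 323.705 g.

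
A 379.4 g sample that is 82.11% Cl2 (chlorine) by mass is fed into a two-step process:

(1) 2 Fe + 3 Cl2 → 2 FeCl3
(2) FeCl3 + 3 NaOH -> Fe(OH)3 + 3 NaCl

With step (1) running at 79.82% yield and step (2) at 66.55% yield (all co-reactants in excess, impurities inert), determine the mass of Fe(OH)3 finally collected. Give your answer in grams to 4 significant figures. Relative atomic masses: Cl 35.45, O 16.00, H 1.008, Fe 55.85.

Pure Cl2 = 379.4 × 0.8211 = 311.53 g.
M(Cl2) = 2(35.45) = 70.90 g/mol.
M(Fe(OH)3) = 55.85 + 3(16.00) + 3(1.008) = 106.874 g/mol.
n(Cl2) = 311.53 / 70.90 = 4.3939 mol.
Step 1 (Cl2:FeCl3 = 3:2): theoretical n(FeCl3) = 2.9292 mol; at 79.82% yield, n(FeCl3) = 2.3381 mol.
Step 2 (FeCl3:Fe(OH)3 = 1:1): theoretical n(Fe(OH)3) = 2.3381 mol, so theoretical mass = 2.3381 × 106.874 = 249.88 g.
At 66.55% yield, actual mass of Fe(OH)3 = 249.88 × 0.6655 = 166.30 g.

166.3 g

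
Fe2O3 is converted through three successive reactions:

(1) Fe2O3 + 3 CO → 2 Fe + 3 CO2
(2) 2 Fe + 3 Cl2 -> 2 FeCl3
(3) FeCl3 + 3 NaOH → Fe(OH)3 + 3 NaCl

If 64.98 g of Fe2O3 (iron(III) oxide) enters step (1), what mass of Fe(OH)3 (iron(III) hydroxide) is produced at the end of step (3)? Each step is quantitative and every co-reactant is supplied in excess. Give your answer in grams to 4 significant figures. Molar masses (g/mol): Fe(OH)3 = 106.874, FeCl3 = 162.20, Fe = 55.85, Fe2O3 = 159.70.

86.97 g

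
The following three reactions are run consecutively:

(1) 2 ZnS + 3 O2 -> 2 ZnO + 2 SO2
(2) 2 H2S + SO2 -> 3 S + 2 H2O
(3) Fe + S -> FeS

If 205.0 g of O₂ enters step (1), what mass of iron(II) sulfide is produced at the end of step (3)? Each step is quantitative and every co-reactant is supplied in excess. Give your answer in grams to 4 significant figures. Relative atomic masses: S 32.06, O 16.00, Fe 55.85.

M(O2) = 2(16.00) = 32.00 g/mol.
M(FeS) = 55.85 + 32.06 = 87.91 g/mol.
n(O2) = 205.0 / 32.00 = 6.4062 mol.
Reaction (1): O2→SO2 ratio 3:2 ⇒ n(SO2) = 4.2708 mol.
Reaction (2): SO2→S ratio 1:3 ⇒ n(S) = 12.812 mol.
Reaction (3): S→FeS ratio 1:1 ⇒ n(FeS) = 12.812 mol.
Mass of FeS = 12.812 × 87.91 = 1126.3 g.

1126 g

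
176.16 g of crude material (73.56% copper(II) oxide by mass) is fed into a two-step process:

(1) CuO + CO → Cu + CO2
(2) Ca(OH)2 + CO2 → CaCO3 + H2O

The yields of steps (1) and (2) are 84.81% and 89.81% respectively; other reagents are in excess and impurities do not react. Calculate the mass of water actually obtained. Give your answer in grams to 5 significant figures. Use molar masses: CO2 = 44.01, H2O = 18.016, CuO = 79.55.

Pure CuO = 176.16 × 0.7356 = 129.583 g.
n(CuO) = 129.583 / 79.55 = 1.62895 mol.
Step 1 (CuO:CO2 = 1:1): theoretical n(CO2) = 1.62895 mol; at 84.81% yield, n(CO2) = 1.38152 mol.
Step 2 (CO2:H2O = 1:1): theoretical n(H2O) = 1.38152 mol, so theoretical mass = 1.38152 × 18.016 = 24.8894 g.
At 89.81% yield, actual mass of H2O = 24.8894 × 0.8981 = 22.3532 g.

22.353 g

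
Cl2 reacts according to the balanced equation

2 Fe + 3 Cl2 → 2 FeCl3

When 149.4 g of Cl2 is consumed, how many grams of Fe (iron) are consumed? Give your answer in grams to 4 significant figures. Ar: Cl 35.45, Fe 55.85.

78.46 g

M(Cl2) = 2(35.45) = 70.90 g/mol.
M(Fe) = 55.85 g/mol.
n(Cl2) = 149.40 g / 70.90 g/mol = 2.1072 mol.
From the equation the Cl2:Fe mole ratio is 3:2, so n(Fe) = 2.1072 × 2/3 = 1.4048 mol.
Mass of Fe = 1.4048 mol × 55.85 g/mol = 78.458 g.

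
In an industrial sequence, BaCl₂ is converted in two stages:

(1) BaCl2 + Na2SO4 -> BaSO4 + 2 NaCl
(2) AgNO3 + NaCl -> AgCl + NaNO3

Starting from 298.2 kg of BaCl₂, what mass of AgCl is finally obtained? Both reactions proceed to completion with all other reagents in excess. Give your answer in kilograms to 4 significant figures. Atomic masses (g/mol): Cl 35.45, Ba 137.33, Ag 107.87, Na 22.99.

M(BaCl2) = 137.33 + 2(35.45) = 208.23 g/mol.
M(AgCl) = 107.87 + 35.45 = 143.32 g/mol.
298.2 kg = 298200 g.
n(BaCl2) = 298200 / 208.23 = 1432.1 mol.
Step 1 gives a 1:2 ratio of BaCl2 to NaCl, so n(NaCl) = 2864.1 mol.
In step 2 the NaCl:AgCl ratio is 1:1, so n(AgCl) = 2864.1 mol.
Mass of AgCl = 2864.1 × 143.32 = 410490 g = 410.5 kg.

410.5 kg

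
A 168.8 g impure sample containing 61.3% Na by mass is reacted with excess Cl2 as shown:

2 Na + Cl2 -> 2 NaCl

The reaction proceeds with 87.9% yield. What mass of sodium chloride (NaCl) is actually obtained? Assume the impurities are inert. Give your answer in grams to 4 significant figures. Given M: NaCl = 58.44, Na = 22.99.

231.2 g

Pure Na available = 168.8 g × 0.613 = 103.47 g.
n(Na) = 103.47 g / 22.99 g/mol = 4.5008 mol.
From the equation the Na:NaCl mole ratio is 2:2, so n(NaCl) = 4.5008 × 2/2 = 4.5008 mol.
Mass of NaCl = 4.5008 mol × 58.44 g/mol = 263.03 g.
Actual mass collected = 263.03 g × 0.879 = 231.20 g.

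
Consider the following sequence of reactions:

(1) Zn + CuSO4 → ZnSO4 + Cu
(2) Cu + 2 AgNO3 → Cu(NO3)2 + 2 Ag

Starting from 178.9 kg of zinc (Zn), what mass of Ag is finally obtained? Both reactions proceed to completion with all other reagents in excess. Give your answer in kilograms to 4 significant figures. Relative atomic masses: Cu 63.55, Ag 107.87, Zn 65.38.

590.3 kg

M(Zn) = 65.38 g/mol.
M(Ag) = 107.87 g/mol.
178.9 kg = 178900 g.
n(Zn) = 178900 / 65.38 = 2736.3 mol.
Step 1 gives a 1:1 ratio of Zn to Cu, so n(Cu) = 2736.3 mol.
In step 2 the Cu:Ag ratio is 1:2, so n(Ag) = 5472.6 mol.
Mass of Ag = 5472.6 × 107.87 = 590330 g = 590.3 kg.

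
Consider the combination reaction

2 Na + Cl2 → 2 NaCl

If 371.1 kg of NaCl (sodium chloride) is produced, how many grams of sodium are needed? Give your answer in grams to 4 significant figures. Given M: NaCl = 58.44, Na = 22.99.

Convert: 371.1 kg = 371100 g.
n(NaCl) = 371100 g / 58.44 g/mol = 6350.1 mol.
From the equation the NaCl:Na mole ratio is 2:2, so n(Na) = 6350.1 × 2/2 = 6350.1 mol.
Mass of Na = 6350.1 mol × 22.99 g/mol = 145990 g.

146000 g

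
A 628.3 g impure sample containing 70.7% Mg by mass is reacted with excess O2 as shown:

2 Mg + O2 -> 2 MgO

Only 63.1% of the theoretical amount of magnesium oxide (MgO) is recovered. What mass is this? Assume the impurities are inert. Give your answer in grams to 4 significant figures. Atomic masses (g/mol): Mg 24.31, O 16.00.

Pure Mg available = 628.3 g × 0.707 = 444.21 g.
M(Mg) = 24.31 g/mol.
M(MgO) = 24.31 + 16.00 = 40.31 g/mol.
n(Mg) = 444.21 g / 24.31 g/mol = 18.273 mol.
From the equation the Mg:MgO mole ratio is 2:2, so n(MgO) = 18.273 × 2/2 = 18.273 mol.
Mass of MgO = 18.273 mol × 40.31 g/mol = 736.57 g.
Actual mass collected = 736.57 g × 0.631 = 464.78 g.

464.8 g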